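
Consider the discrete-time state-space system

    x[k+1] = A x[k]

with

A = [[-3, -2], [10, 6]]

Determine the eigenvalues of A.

1, 2

det(zI - A) = z^2 - (tr A)z + det A, with tr A = (-3) + 6 = 3 and det A = (-3)·6 - (-2)·10 = -18 - (-20) = 2.
So p(z) = det(zI - A) = z^2 - 3z + 2.
Factor z^2 - 3z + 2: two numbers with sum 3 and product 2 are 2 and 1, so z^2 - 3z + 2 = (z - 2)(z - 1).
Hence p(z) = (z - 2) (z - 1), with roots 1, 2.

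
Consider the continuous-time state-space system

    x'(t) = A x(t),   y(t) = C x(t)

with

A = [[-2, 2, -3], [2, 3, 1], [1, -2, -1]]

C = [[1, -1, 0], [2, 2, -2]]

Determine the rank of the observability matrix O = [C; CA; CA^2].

3

CA = [[-4, -1, -4], [-2, 14, -2]]
CA^2 = [[2, -3, 15], [30, 42, 22]]
Observability matrix O = [C; CA; CA^2] = [[1, -1, 0], [2, 2, -2], [-4, -1, -4], [-2, 14, -2], [2, -3, 15], [30, 42, 22]]
Take the 3×3 submatrix of O formed by rows 1, 2, 3: [[1, -1, 0], [2, 2, -2], [-4, -1, -4]]. Its determinant is 1·(2·(-4) - (-2)·(-1)) - (-1)·(2·(-4) - (-2)·(-4)) + 0·(2·(-1) - 2·(-4)) = 1·(-10) - (-1)·(-16) + 0·6 = -26 ≠ 0.
So rank(O) ≥ 3; since O has 3 columns, rank(O) = 3.
rank(O) = 3 = n, so the pair (A, C) is completely observable.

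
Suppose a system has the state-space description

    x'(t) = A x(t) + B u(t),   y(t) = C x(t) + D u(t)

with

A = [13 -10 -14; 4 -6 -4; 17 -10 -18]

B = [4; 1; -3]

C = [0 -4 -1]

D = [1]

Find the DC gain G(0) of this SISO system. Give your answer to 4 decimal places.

-17.7500

G(0) = C(-A)^{-1}B + D = -C A^{-1} B + D.
det A = -24, so A^{-1} = (1/-24)·adj(A) = [[-17/6, 5/3, 11/6], [-1/6, -1/6, 1/6], [-31/12, 5/3, 19/12]]
A^{-1} B = [-91/6, -4/3, -161/12]^T
C A^{-1} B = 75/4
G(0) = D - C A^{-1} B = 1 - (75/4) = -71/4 ≈ -17.7500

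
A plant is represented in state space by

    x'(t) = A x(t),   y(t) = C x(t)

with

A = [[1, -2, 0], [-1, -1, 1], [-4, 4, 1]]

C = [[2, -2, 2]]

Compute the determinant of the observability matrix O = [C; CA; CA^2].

128

CA = [[-4, 6, 0]]
CA^2 = [[-10, 2, 6]]
Observability matrix O = [C; CA; CA^2] = [[2, -2, 2], [-4, 6, 0], [-10, 2, 6]]
Expanding along the first row, det(O) = 2·(6·6 - 0·2) - (-2)·((-4)·6 - 0·(-10)) + 2·((-4)·2 - 6·(-10)) = 2·36 - (-2)·(-24) + 2·52 = 128
Since det(O) ≠ 0, rank(O) = 3 and the system is completely observable.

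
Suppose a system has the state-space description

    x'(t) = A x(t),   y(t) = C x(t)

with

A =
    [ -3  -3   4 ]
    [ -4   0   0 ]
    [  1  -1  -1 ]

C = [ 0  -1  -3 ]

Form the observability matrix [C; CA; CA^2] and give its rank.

CA = [[1, 3, 3]]
CA^2 = [[-12, -6, 1]]
Observability matrix O = [C; CA; CA^2] = [[0, -1, -3], [1, 3, 3], [-12, -6, 1]]
det(O) = 0·(3·1 - 3·(-6)) - (-1)·(1·1 - 3·(-12)) + (-3)·(1·(-6) - 3·(-12)) = 0·21 - (-1)·37 + (-3)·30 = -53 ≠ 0, so rank(O) = 3.
rank(O) = 3 = n, so the pair (A, C) is completely observable.

3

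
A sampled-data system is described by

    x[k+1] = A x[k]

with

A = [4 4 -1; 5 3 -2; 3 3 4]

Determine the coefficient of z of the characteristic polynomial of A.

29

Expand det(zI - A) for the 3×3 matrix.
p(z) = z^3 - 11z^2 + 29z + 38.
(Check: constant term = det(-A) = (-1)^3 det A = 38; coefficient of z^2 = -tr A = -11.)
The coefficient of z is 29.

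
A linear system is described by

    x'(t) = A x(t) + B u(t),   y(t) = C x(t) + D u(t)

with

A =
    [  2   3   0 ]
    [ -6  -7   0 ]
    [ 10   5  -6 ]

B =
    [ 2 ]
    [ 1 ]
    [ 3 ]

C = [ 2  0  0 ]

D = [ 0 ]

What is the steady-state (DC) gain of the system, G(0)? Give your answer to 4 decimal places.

G(0) = C(-A)^{-1}B + D = -C A^{-1} B + D.
det A = -24, so A^{-1} = (1/-24)·adj(A) = [[-7/4, -3/4, 0], [3/2, 1/2, 0], [-5/3, -5/6, -1/6]]
A^{-1} B = [-17/4, 7/2, -14/3]^T
C A^{-1} B = -17/2
G(0) = D - C A^{-1} B = 0 - (-17/2) = 17/2 ≈ 8.5000

8.5000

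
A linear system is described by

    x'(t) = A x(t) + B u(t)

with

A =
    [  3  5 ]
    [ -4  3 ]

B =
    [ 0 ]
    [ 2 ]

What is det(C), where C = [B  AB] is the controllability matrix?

AB = [[10], [6]]
Controllability matrix C = [B  AB] = [[0, 10], [2, 6]]
det(C) = 0·6 - 10·2 = 0 - 20 = -20
Since det(C) ≠ 0, rank(C) = 2 and the system is completely controllable.

-20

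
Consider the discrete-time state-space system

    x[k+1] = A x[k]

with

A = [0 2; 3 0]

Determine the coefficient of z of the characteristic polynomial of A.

0

For a 2×2 matrix, det(zI - A) = z^2 - (tr A)z + det A.
tr A = 0, det A = -6.
So p(z) = z^2 - 6.
The coefficient of z is 0.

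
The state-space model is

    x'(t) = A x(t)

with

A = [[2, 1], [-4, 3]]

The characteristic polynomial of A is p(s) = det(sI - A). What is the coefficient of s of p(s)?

-5

For a 2×2 matrix, det(sI - A) = s^2 - (tr A)s + det A.
tr A = 5, det A = 10.
So p(s) = s^2 - 5s + 10.
The coefficient of s is -5.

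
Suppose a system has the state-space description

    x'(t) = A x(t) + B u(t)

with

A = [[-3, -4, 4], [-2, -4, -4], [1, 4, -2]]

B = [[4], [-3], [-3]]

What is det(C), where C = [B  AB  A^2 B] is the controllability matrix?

AB = [[-12], [16], [-2]]
A^2B = [[-36], [-32], [56]]
Controllability matrix C = [B  AB  A^2B] = [[4, -12, -36], [-3, 16, -32], [-3, -2, 56]]
Expanding along the first row, det(C) = 4·(16·56 - (-32)·(-2)) - (-12)·((-3)·56 - (-32)·(-3)) + (-36)·((-3)·(-2) - 16·(-3)) = 4·832 - (-12)·(-264) + (-36)·54 = -1784
Since det(C) ≠ 0, rank(C) = 3 and the system is completely controllable.

-1784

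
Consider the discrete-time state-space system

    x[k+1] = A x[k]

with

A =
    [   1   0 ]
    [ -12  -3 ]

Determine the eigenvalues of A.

-3, 1

det(zI - A) = z^2 - (tr A)z + det A, with tr A = 1 + (-3) = -2 and det A = 1·(-3) - 0·(-12) = -3 - 0 = -3.
So p(z) = det(zI - A) = z^2 + 2z - 3.
Factor z^2 + 2z - 3: two numbers with sum -2 and product -3 are 1 and -3, so z^2 + 2z - 3 = (z - 1)(z + 3).
Hence p(z) = (z - 1) (z + 3), with roots -3, 1.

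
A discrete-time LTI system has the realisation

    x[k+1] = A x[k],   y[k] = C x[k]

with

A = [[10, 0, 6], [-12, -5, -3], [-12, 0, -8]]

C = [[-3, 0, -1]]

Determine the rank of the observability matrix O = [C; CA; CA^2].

CA = [[-18, 0, -10]]
CA^2 = [[-60, 0, -28]]
Observability matrix O = [C; CA; CA^2] = [[-3, 0, -1], [-18, 0, -10], [-60, 0, -28]]
Column 2 of O is identically zero, so rank(O) ≤ 2.
The 2×2 minor from rows 1, 2, columns 1, 3 is (-3)·(-10) - (-1)·(-18) = 30 - 18 = 12 ≠ 0, so rank(O) = 2.
rank(O) = 2 < n = 3, so the pair (A, C) is not completely observable.

2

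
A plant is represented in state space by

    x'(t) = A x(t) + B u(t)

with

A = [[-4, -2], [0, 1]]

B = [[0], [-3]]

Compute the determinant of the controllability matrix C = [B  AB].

18

AB = [[6], [-3]]
Controllability matrix C = [B  AB] = [[0, 6], [-3, -3]]
det(C) = 0·(-3) - 6·(-3) = 0 - (-18) = 18
Since det(C) ≠ 0, rank(C) = 2 and the system is completely controllable.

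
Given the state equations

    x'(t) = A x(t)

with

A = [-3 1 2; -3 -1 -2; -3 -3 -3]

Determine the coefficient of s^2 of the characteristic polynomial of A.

7

Expand det(sI - A) for the 3×3 matrix.
p(s) = s^3 + 7s^2 + 18s - 18.
(Check: constant term = det(-A) = (-1)^3 det A = -18; coefficient of s^2 = -tr A = 7.)
The coefficient of s^2 is 7.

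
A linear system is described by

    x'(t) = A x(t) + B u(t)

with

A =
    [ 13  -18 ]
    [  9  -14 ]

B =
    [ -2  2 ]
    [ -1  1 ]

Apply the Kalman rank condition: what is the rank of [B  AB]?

AB = [[-8, 8], [-4, 4]]
Controllability matrix C = [B  AB] = [[-2, 2, -8, 8], [-1, 1, -4, 4]]
Every column of C is a scalar multiple of column 1 = [-2, -1] (multipliers 1, -1, 4, -4), so the columns span a one-dimensional space.
C ≠ 0, hence rank(C) = 1.
rank(C) = 1 < n = 2, so the pair (A, B) is not completely controllable.

1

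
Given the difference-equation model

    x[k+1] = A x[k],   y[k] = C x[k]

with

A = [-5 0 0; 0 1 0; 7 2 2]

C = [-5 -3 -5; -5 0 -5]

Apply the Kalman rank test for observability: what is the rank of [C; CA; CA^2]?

2

CA = [[-10, -13, -10], [-10, -10, -10]]
CA^2 = [[-20, -33, -20], [-20, -30, -20]]
Observability matrix O = [C; CA; CA^2] = [[-5, -3, -5], [-5, 0, -5], [-10, -13, -10], [-10, -10, -10], [-20, -33, -20], [-20, -30, -20]]
The columns c1, c2, c3 of O are linearly dependent: -c1 + c3 = 0 (check each entry), so rank(O) ≤ 2.
The 2×2 minor from rows 1, 2, columns 1, 2 is (-5)·0 - (-3)·(-5) = 0 - 15 = -15 ≠ 0, so rank(O) = 2.
rank(O) = 2 < n = 3, so the pair (A, C) is not completely observable.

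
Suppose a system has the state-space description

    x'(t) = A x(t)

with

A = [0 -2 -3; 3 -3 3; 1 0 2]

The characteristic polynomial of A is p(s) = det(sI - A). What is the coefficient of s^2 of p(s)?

Expand det(sI - A) for the 3×3 matrix.
p(s) = s^3 + s^2 + 3s + 3.
(Check: constant term = det(-A) = (-1)^3 det A = 3; coefficient of s^2 = -tr A = 1.)
The coefficient of s^2 is 1.

1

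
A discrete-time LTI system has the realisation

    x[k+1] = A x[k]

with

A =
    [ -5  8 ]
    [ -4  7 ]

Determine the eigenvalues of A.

det(zI - A) = z^2 - (tr A)z + det A, with tr A = (-5) + 7 = 2 and det A = (-5)·7 - 8·(-4) = -35 - (-32) = -3.
So p(z) = det(zI - A) = z^2 - 2z - 3.
Factor z^2 - 2z - 3: two numbers with sum 2 and product -3 are 3 and -1, so z^2 - 2z - 3 = (z - 3)(z + 1).
Hence p(z) = (z - 3) (z + 1), with roots -1, 3.

-1, 3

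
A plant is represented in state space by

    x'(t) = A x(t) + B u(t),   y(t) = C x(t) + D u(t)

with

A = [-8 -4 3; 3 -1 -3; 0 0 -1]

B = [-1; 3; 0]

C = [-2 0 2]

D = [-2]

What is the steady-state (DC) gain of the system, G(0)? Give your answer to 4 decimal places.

G(0) = C(-A)^{-1}B + D = -C A^{-1} B + D.
det A = -20, so A^{-1} = (1/-20)·adj(A) = [[-1/20, 1/5, -3/4], [-3/20, -2/5, 3/4], [0, 0, -1]]
A^{-1} B = [13/20, -21/20, 0]^T
C A^{-1} B = -13/10
G(0) = D - C A^{-1} B = -2 - (-13/10) = -7/10 ≈ -0.7000

-0.7000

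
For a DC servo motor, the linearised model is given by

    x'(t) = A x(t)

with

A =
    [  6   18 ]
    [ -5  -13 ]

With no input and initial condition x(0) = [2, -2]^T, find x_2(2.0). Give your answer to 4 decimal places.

0.0165

det(sI - A) = s^2 - (tr A)s + det A, with tr A = 6 + (-13) = -7 and det A = 6·(-13) - 18·(-5) = -78 - (-90) = 12.
So p(s) = det(sI - A) = s^2 + 7s + 12.
Factor s^2 + 7s + 12: two numbers with sum -7 and product 12 are -3 and -4, so s^2 + 7s + 12 = (s + 3)(s + 4).
Hence p(s) = (s + 3) (s + 4), with roots -4, -3.
The eigenvalues -4, -3 are distinct and real, so A is diagonalisable and x(t) = e^{At} x(0) = V diag(e^{λ_i t}) V^{-1} x(0), where the columns of V are the eigenvectors.
λ = -4: A - (-4)I = [[10, 18], [-5, -9]]. Row 1 gives 10·v1 + 18·v2 = 0, so take v_1 = [-9, 5]^T.
λ = -3: A - (-3)I = [[9, 18], [-5, -10]]. Row 1 gives 9·v1 + 18·v2 = 0, so take v_2 = [-2, 1]^T.
V = [v_1 v_2] = [[-9, -2], [5, 1]] has det V = 1, so V^{-1} = adj(V)/det V = [[1, 2], [-5, -9]].
Modal coordinates z(0) = V^{-1} x(0): 1·2 + 2·(-2) = -2; (-5)·2 + (-9)·(-2) = 8; so z(0) = [-2, 8]^T.
x_2(t) = Σ_i (v_i)_2 · z_i(0) · e^{λ_i t} (row 2 of V times the modal terms).
x_2(2.0) = 5·(-2)·e^{-4·2.0} + 1·8·e^{-3·2.0} = (-10)·0.000335 + 8·0.002479 = 0.0165.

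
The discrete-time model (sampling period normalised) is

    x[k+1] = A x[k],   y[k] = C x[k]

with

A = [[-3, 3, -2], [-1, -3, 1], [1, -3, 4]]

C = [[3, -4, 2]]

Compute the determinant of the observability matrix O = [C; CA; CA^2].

CA = [[-3, 15, -2]]
CA^2 = [[-8, -48, 13]]
Observability matrix O = [C; CA; CA^2] = [[3, -4, 2], [-3, 15, -2], [-8, -48, 13]]
Expanding along the first row, det(O) = 3·(15·13 - (-2)·(-48)) - (-4)·((-3)·13 - (-2)·(-8)) + 2·((-3)·(-48) - 15·(-8)) = 3·99 - (-4)·(-55) + 2·264 = 605
Since det(O) ≠ 0, rank(O) = 3 and the system is completely observable.

605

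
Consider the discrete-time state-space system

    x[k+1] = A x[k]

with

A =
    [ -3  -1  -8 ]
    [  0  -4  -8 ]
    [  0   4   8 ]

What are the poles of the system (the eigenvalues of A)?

-3, 0, 4

det(zI - A) = z^3 - (tr A)z^2 + (M11 + M22 + M33)z - det A, where Mii is the 2×2 principal minor of A obtained by deleting row i and column i.
tr A = (-3) + (-4) + 8 = 1; M11 = (-4)·8 - (-8)·4 = -32 - (-32) = 0; M22 = (-3)·8 - (-8)·0 = -24 - 0 = -24; M33 = (-3)·(-4) - (-1)·0 = 12 - 0 = 12; sum of minors = -12.
det A = (-3)·((-4)·8 - (-8)·4) - (-1)·(0·8 - (-8)·0) + (-8)·(0·4 - (-4)·0) = (-3)·0 - (-1)·0 + (-8)·0 = 0.
So p(z) = det(zI - A) = z^3 - z^2 - 12z.
The constant term is 0, so p(z) = z(z^2 - z - 12).
Factor z^2 - z - 12: two numbers with sum 1 and product -12 are 4 and -3, so z^2 - z - 12 = (z - 4)(z + 3).
Hence p(z) = z (z - 4) (z + 3), with roots -3, 0, 4.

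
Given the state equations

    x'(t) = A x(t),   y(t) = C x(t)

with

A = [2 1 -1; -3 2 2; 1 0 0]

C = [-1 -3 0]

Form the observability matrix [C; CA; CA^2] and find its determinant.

-103

CA = [[7, -7, -5]]
CA^2 = [[30, -7, -21]]
Observability matrix O = [C; CA; CA^2] = [[-1, -3, 0], [7, -7, -5], [30, -7, -21]]
Expanding along the first row, det(O) = (-1)·((-7)·(-21) - (-5)·(-7)) - (-3)·(7·(-21) - (-5)·30) + 0·(7·(-7) - (-7)·30) = (-1)·112 - (-3)·3 + 0·161 = -103
Since det(O) ≠ 0, rank(O) = 3 and the system is completely observable.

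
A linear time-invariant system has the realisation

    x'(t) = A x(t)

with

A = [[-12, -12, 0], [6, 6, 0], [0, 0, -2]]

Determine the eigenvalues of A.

det(sI - A) = s^3 - (tr A)s^2 + (M11 + M22 + M33)s - det A, where Mii is the 2×2 principal minor of A obtained by deleting row i and column i.
tr A = (-12) + 6 + (-2) = -8; M11 = 6·(-2) - 0·0 = -12 - 0 = -12; M22 = (-12)·(-2) - 0·0 = 24 - 0 = 24; M33 = (-12)·6 - (-12)·6 = -72 - (-72) = 0; sum of minors = 12.
det A = (-12)·(6·(-2) - 0·0) - (-12)·(6·(-2) - 0·0) + 0·(6·0 - 6·0) = (-12)·(-12) - (-12)·(-12) + 0·0 = 0.
So p(s) = det(sI - A) = s^3 + 8s^2 + 12s.
The constant term is 0, so p(s) = s(s^2 + 8s + 12).
Factor s^2 + 8s + 12: two numbers with sum -8 and product 12 are -2 and -6, so s^2 + 8s + 12 = (s + 2)(s + 6).
Hence p(s) = s (s + 2) (s + 6), with roots -6, -2, 0.
At least one eigenvalue has non-negative real part, so the system is not asymptotically stable.

-6, -2, 0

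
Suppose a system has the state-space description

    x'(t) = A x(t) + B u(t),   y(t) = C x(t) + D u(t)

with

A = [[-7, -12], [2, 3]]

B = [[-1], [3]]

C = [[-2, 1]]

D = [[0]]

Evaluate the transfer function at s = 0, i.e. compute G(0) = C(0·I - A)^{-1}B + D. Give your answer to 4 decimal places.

G(0) = C(-A)^{-1}B + D = -C A^{-1} B + D.
det A = 3, so A^{-1} = (1/3)·adj(A) = [[1, 4], [-2/3, -7/3]]
A^{-1} B = [11, -19/3]^T
C A^{-1} B = -85/3
G(0) = D - C A^{-1} B = 0 - (-85/3) = 85/3 ≈ 28.3333

28.3333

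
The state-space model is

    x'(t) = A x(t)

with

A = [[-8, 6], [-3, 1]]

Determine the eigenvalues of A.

-5, -2

det(sI - A) = s^2 - (tr A)s + det A, with tr A = (-8) + 1 = -7 and det A = (-8)·1 - 6·(-3) = -8 - (-18) = 10.
So p(s) = det(sI - A) = s^2 + 7s + 10.
Factor s^2 + 7s + 10: two numbers with sum -7 and product 10 are -2 and -5, so s^2 + 7s + 10 = (s + 2)(s + 5).
Hence p(s) = (s + 2) (s + 5), with roots -5, -2.
All eigenvalues have negative real part, so the system is asymptotically stable.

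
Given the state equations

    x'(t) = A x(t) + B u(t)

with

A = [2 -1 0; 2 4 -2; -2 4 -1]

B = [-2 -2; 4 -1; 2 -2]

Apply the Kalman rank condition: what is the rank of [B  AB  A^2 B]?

AB = [[-8, -3], [8, -4], [18, 2]]
A^2B = [[-24, -2], [-20, -26], [30, -12]]
Controllability matrix C = [B  AB  A^2B] = [[-2, -2, -8, -3, -24, -2], [4, -1, 8, -4, -20, -26], [2, -2, 18, 2, 30, -12]]
Take the 3×3 submatrix of C formed by columns 1, 2, 3: [[-2, -2, -8], [4, -1, 8], [2, -2, 18]]. Its determinant is (-2)·((-1)·18 - 8·(-2)) - (-2)·(4·18 - 8·2) + (-8)·(4·(-2) - (-1)·2) = (-2)·(-2) - (-2)·56 + (-8)·(-6) = 164 ≠ 0.
So rank(C) ≥ 3; since C has 3 rows, rank(C) = 3.
rank(C) = 3 = n, so the pair (A, B) is completely controllable.

3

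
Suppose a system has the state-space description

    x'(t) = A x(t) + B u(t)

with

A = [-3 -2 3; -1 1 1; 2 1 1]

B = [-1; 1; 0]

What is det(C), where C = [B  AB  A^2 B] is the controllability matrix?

1

AB = [[1], [2], [-1]]
A^2B = [[-10], [0], [3]]
Controllability matrix C = [B  AB  A^2B] = [[-1, 1, -10], [1, 2, 0], [0, -1, 3]]
Expanding along the first row, det(C) = (-1)·(2·3 - 0·(-1)) - 1·(1·3 - 0·0) + (-10)·(1·(-1) - 2·0) = (-1)·6 - 1·3 + (-10)·(-1) = 1
Since det(C) ≠ 0, rank(C) = 3 and the system is completely controllable.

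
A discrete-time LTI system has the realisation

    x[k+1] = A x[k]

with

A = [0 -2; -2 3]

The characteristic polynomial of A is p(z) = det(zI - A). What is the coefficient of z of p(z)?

-3

For a 2×2 matrix, det(zI - A) = z^2 - (tr A)z + det A.
tr A = 3, det A = -4.
So p(z) = z^2 - 3z - 4.
The coefficient of z is -3.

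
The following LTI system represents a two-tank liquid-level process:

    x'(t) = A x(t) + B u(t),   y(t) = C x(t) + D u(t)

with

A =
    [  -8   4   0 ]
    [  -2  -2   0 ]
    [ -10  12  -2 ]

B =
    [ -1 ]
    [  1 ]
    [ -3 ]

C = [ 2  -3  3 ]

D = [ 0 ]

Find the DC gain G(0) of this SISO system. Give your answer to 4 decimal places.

G(0) = C(-A)^{-1}B + D = -C A^{-1} B + D.
det A = -48, so A^{-1} = (1/-48)·adj(A) = [[-1/12, -1/6, 0], [1/12, -1/3, 0], [11/12, -7/6, -1/2]]
A^{-1} B = [-1/12, -5/12, -7/12]^T
C A^{-1} B = -2/3
G(0) = D - C A^{-1} B = 0 - (-2/3) = 2/3 ≈ 0.6667

0.6667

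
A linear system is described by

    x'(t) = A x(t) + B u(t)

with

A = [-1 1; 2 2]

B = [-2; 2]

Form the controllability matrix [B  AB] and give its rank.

AB = [[4], [0]]
Controllability matrix C = [B  AB] = [[-2, 4], [2, 0]]
det(C) = (-2)·0 - 4·2 = 0 - 8 = -8 ≠ 0, so rank(C) = 2.
rank(C) = 2 = n, so the pair (A, B) is completely controllable.

2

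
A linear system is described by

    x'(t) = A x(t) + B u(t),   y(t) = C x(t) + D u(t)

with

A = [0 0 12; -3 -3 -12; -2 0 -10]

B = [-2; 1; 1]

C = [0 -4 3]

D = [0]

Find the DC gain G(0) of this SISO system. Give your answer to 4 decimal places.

G(0) = C(-A)^{-1}B + D = -C A^{-1} B + D.
det A = -72, so A^{-1} = (1/-72)·adj(A) = [[-5/12, 0, -1/2], [1/12, -1/3, 1/2], [1/12, 0, 0]]
A^{-1} B = [1/3, 0, -1/6]^T
C A^{-1} B = -1/2
G(0) = D - C A^{-1} B = 0 - (-1/2) = 1/2 ≈ 0.5000

0.5000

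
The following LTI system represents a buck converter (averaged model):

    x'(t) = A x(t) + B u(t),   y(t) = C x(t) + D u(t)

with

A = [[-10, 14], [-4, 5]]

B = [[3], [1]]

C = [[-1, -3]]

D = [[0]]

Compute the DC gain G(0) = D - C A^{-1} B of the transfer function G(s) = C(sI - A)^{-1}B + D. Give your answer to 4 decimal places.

G(0) = C(-A)^{-1}B + D = -C A^{-1} B + D.
det A = 6, so A^{-1} = (1/6)·adj(A) = [[5/6, -7/3], [2/3, -5/3]]
A^{-1} B = [1/6, 1/3]^T
C A^{-1} B = -7/6
G(0) = D - C A^{-1} B = 0 - (-7/6) = 7/6 ≈ 1.1667

1.1667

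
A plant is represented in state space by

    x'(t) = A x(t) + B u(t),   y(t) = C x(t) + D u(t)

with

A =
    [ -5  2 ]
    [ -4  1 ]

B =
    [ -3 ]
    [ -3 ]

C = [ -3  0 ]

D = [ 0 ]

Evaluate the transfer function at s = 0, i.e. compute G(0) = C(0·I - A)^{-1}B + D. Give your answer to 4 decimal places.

G(0) = C(-A)^{-1}B + D = -C A^{-1} B + D.
det A = 3, so A^{-1} = (1/3)·adj(A) = [[1/3, -2/3], [4/3, -5/3]]
A^{-1} B = [1, 1]^T
C A^{-1} B = -3
G(0) = D - C A^{-1} B = 0 - (-3) = 3

3.0000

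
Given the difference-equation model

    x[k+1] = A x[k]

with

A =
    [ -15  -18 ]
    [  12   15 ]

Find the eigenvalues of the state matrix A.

-3, 3

det(zI - A) = z^2 - (tr A)z + det A, with tr A = (-15) + 15 = 0 and det A = (-15)·15 - (-18)·12 = -225 - (-216) = -9.
So p(z) = det(zI - A) = z^2 - 9.
Factor z^2 - 9: two numbers with sum 0 and product -9 are 3 and -3, so z^2 - 9 = (z - 3)(z + 3).
Hence p(z) = (z - 3) (z + 3), with roots -3, 3.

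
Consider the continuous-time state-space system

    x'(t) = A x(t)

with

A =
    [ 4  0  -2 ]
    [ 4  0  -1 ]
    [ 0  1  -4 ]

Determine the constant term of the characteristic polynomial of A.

4

Expand det(sI - A) for the 3×3 matrix.
p(s) = s^3 - 15s + 4.
(Check: constant term = det(-A) = (-1)^3 det A = 4; coefficient of s^2 = -tr A = 0.)
The constant term is 4.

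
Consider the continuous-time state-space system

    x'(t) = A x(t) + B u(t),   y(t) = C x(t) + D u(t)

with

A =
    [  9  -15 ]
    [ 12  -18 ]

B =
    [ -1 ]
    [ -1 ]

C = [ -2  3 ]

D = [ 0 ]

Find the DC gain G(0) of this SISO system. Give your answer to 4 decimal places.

G(0) = C(-A)^{-1}B + D = -C A^{-1} B + D.
det A = 18, so A^{-1} = (1/18)·adj(A) = [[-1, 5/6], [-2/3, 1/2]]
A^{-1} B = [1/6, 1/6]^T
C A^{-1} B = 1/6
G(0) = D - C A^{-1} B = 0 - (1/6) = -1/6 ≈ -0.1667

-0.1667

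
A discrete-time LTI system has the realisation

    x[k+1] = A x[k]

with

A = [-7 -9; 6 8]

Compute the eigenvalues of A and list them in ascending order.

det(zI - A) = z^2 - (tr A)z + det A, with tr A = (-7) + 8 = 1 and det A = (-7)·8 - (-9)·6 = -56 - (-54) = -2.
So p(z) = det(zI - A) = z^2 - z - 2.
Factor z^2 - z - 2: two numbers with sum 1 and product -2 are 2 and -1, so z^2 - z - 2 = (z - 2)(z + 1).
Hence p(z) = (z - 2) (z + 1), with roots -1, 2.

-1, 2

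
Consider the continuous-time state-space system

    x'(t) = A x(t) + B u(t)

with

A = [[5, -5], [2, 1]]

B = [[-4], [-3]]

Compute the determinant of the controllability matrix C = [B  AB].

29

AB = [[-5], [-11]]
Controllability matrix C = [B  AB] = [[-4, -5], [-3, -11]]
det(C) = (-4)·(-11) - (-5)·(-3) = 44 - 15 = 29
Since det(C) ≠ 0, rank(C) = 2 and the system is completely controllable.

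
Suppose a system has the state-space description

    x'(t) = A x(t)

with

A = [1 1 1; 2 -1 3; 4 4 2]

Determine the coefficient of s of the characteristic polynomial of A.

-19

Expand det(sI - A) for the 3×3 matrix.
p(s) = s^3 - 2s^2 - 19s - 6.
(Check: constant term = det(-A) = (-1)^3 det A = -6; coefficient of s^2 = -tr A = -2.)
The coefficient of s is -19.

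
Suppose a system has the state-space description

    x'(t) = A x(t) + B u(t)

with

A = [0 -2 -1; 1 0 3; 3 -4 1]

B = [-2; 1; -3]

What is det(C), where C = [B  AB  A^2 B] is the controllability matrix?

206

AB = [[1], [-11], [-13]]
A^2B = [[35], [-38], [34]]
Controllability matrix C = [B  AB  A^2B] = [[-2, 1, 35], [1, -11, -38], [-3, -13, 34]]
Expanding along the first row, det(C) = (-2)·((-11)·34 - (-38)·(-13)) - 1·(1·34 - (-38)·(-3)) + 35·(1·(-13) - (-11)·(-3)) = (-2)·(-868) - 1·(-80) + 35·(-46) = 206
Since det(C) ≠ 0, rank(C) = 3 and the system is completely controllable.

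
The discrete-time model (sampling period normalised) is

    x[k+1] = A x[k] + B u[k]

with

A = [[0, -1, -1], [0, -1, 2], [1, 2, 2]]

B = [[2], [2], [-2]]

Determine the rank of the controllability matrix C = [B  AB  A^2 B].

3

AB = [[0], [-6], [2]]
A^2B = [[4], [10], [-8]]
Controllability matrix C = [B  AB  A^2B] = [[2, 0, 4], [2, -6, 10], [-2, 2, -8]]
det(C) = 2·((-6)·(-8) - 10·2) - 0·(2·(-8) - 10·(-2)) + 4·(2·2 - (-6)·(-2)) = 2·28 - 0·4 + 4·(-8) = 24 ≠ 0, so rank(C) = 3.
rank(C) = 3 = n, so the pair (A, B) is completely controllable.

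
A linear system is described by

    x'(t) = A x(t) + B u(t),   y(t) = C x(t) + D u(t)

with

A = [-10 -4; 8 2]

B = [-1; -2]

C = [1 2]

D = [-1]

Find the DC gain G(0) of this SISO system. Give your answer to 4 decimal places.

-4.8333

G(0) = C(-A)^{-1}B + D = -C A^{-1} B + D.
det A = 12, so A^{-1} = (1/12)·adj(A) = [[1/6, 1/3], [-2/3, -5/6]]
A^{-1} B = [-5/6, 7/3]^T
C A^{-1} B = 23/6
G(0) = D - C A^{-1} B = -1 - (23/6) = -29/6 ≈ -4.8333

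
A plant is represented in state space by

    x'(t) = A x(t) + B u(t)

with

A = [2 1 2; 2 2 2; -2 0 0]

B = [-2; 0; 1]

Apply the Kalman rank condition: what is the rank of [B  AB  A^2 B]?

AB = [[-2], [-2], [4]]
A^2B = [[2], [0], [4]]
Controllability matrix C = [B  AB  A^2B] = [[-2, -2, 2], [0, -2, 0], [1, 4, 4]]
det(C) = (-2)·((-2)·4 - 0·4) - (-2)·(0·4 - 0·1) + 2·(0·4 - (-2)·1) = (-2)·(-8) - (-2)·0 + 2·2 = 20 ≠ 0, so rank(C) = 3.
rank(C) = 3 = n, so the pair (A, B) is completely controllable.

3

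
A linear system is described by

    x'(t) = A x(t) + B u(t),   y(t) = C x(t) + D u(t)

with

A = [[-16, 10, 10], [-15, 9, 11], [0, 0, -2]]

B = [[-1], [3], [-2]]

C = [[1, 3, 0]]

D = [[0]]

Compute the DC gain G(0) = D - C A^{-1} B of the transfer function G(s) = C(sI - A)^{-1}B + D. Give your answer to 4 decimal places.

21.6667

G(0) = C(-A)^{-1}B + D = -C A^{-1} B + D.
det A = -12, so A^{-1} = (1/-12)·adj(A) = [[3/2, -5/3, -5/3], [5/2, -8/3, -13/6], [0, 0, -1/2]]
A^{-1} B = [-19/6, -37/6, 1]^T
C A^{-1} B = -65/3
G(0) = D - C A^{-1} B = 0 - (-65/3) = 65/3 ≈ 21.6667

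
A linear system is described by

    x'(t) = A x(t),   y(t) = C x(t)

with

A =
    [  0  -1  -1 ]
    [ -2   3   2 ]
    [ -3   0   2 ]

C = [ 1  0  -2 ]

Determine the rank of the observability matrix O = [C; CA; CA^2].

3

CA = [[6, -1, -5]]
CA^2 = [[17, -9, -18]]
Observability matrix O = [C; CA; CA^2] = [[1, 0, -2], [6, -1, -5], [17, -9, -18]]
det(O) = 1·((-1)·(-18) - (-5)·(-9)) - 0·(6·(-18) - (-5)·17) + (-2)·(6·(-9) - (-1)·17) = 1·(-27) - 0·(-23) + (-2)·(-37) = 47 ≠ 0, so rank(O) = 3.
rank(O) = 3 = n, so the pair (A, C) is completely observable.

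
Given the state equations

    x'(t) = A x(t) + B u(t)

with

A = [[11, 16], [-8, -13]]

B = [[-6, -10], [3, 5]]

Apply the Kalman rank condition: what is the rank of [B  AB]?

AB = [[-18, -30], [9, 15]]
Controllability matrix C = [B  AB] = [[-6, -10, -18, -30], [3, 5, 9, 15]]
Every column of C is a scalar multiple of column 1 = [-6, 3] (multipliers 1, 5/3, 3, 5), so the columns span a one-dimensional space.
C ≠ 0, hence rank(C) = 1.
rank(C) = 1 < n = 2, so the pair (A, B) is not completely controllable.

1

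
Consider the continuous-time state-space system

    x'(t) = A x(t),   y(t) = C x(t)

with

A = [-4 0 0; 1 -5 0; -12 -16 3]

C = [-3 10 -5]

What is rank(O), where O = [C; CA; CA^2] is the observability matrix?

2

CA = [[82, 30, -15]]
CA^2 = [[-118, 90, -45]]
Observability matrix O = [C; CA; CA^2] = [[-3, 10, -5], [82, 30, -15], [-118, 90, -45]]
The columns c1, c2, c3 of O are linearly dependent: c2 + 2·c3 = 0 (check each entry), so rank(O) ≤ 2.
The 2×2 minor from rows 1, 2, columns 1, 2 is (-3)·30 - 10·82 = -90 - 820 = -910 ≠ 0, so rank(O) = 2.
rank(O) = 2 < n = 3, so the pair (A, C) is not completely observable.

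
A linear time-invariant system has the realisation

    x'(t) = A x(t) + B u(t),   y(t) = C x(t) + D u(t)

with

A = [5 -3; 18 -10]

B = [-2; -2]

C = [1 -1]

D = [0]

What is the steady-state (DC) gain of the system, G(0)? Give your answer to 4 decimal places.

3.0000

G(0) = C(-A)^{-1}B + D = -C A^{-1} B + D.
det A = 4, so A^{-1} = (1/4)·adj(A) = [[-5/2, 3/4], [-9/2, 5/4]]
A^{-1} B = [7/2, 13/2]^T
C A^{-1} B = -3
G(0) = D - C A^{-1} B = 0 - (-3) = 3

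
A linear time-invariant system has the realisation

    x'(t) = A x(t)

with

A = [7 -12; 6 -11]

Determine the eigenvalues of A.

det(sI - A) = s^2 - (tr A)s + det A, with tr A = 7 + (-11) = -4 and det A = 7·(-11) - (-12)·6 = -77 - (-72) = -5.
So p(s) = det(sI - A) = s^2 + 4s - 5.
Factor s^2 + 4s - 5: two numbers with sum -4 and product -5 are 1 and -5, so s^2 + 4s - 5 = (s - 1)(s + 5).
Hence p(s) = (s - 1) (s + 5), with roots -5, 1.
At least one eigenvalue has non-negative real part, so the system is not asymptotically stable.

-5, 1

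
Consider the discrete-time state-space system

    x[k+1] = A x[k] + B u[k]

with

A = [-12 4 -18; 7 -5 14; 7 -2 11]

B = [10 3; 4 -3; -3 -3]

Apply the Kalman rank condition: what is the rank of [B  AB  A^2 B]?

2

AB = [[-50, 6], [8, -6], [29, -6]]
A^2B = [[110, 12], [16, -12], [-47, -12]]
Controllability matrix C = [B  AB  A^2B] = [[10, 3, -50, 6, 110, 12], [4, -3, 8, -6, 16, -12], [-3, -3, 29, -6, -47, -12]]
The rows r1, r2, r3 of C are linearly dependent: r1 - r2 + 2·r3 = 0 (check each entry), so rank(C) ≤ 2.
The 2×2 minor from rows 1, 2, columns 1, 2 is 10·(-3) - 3·4 = -30 - 12 = -42 ≠ 0, so rank(C) = 2.
rank(C) = 2 < n = 3, so the pair (A, B) is not completely controllable.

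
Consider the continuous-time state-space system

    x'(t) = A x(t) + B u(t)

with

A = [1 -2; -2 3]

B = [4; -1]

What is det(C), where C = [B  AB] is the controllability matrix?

-38

AB = [[6], [-11]]
Controllability matrix C = [B  AB] = [[4, 6], [-1, -11]]
det(C) = 4·(-11) - 6·(-1) = -44 - (-6) = -38
Since det(C) ≠ 0, rank(C) = 2 and the system is completely controllable.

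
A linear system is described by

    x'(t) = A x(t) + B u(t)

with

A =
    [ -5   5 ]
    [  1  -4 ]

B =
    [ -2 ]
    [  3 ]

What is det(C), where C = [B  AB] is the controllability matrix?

-47

AB = [[25], [-14]]
Controllability matrix C = [B  AB] = [[-2, 25], [3, -14]]
det(C) = (-2)·(-14) - 25·3 = 28 - 75 = -47
Since det(C) ≠ 0, rank(C) = 2 and the system is completely controllable.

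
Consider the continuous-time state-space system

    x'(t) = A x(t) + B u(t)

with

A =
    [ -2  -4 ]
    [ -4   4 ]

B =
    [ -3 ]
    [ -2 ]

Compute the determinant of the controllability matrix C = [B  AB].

16

AB = [[14], [4]]
Controllability matrix C = [B  AB] = [[-3, 14], [-2, 4]]
det(C) = (-3)·4 - 14·(-2) = -12 - (-28) = 16
Since det(C) ≠ 0, rank(C) = 2 and the system is completely controllable.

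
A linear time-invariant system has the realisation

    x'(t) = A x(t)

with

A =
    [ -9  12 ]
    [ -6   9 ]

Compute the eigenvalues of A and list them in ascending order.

-3, 3

det(sI - A) = s^2 - (tr A)s + det A, with tr A = (-9) + 9 = 0 and det A = (-9)·9 - 12·(-6) = -81 - (-72) = -9.
So p(s) = det(sI - A) = s^2 - 9.
Factor s^2 - 9: two numbers with sum 0 and product -9 are 3 and -3, so s^2 - 9 = (s - 3)(s + 3).
Hence p(s) = (s - 3) (s + 3), with roots -3, 3.
At least one eigenvalue has non-negative real part, so the system is not asymptotically stable.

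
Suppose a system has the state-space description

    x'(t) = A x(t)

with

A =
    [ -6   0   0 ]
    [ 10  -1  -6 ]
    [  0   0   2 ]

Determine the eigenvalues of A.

-6, -1, 2

det(sI - A) = s^3 - (tr A)s^2 + (M11 + M22 + M33)s - det A, where Mii is the 2×2 principal minor of A obtained by deleting row i and column i.
tr A = (-6) + (-1) + 2 = -5; M11 = (-1)·2 - (-6)·0 = -2 - 0 = -2; M22 = (-6)·2 - 0·0 = -12 - 0 = -12; M33 = (-6)·(-1) - 0·10 = 6 - 0 = 6; sum of minors = -8.
det A = (-6)·((-1)·2 - (-6)·0) - 0·(10·2 - (-6)·0) + 0·(10·0 - (-1)·0) = (-6)·(-2) - 0·20 + 0·0 = 12.
So p(s) = det(sI - A) = s^3 + 5s^2 - 8s - 12.
Rational-root test: any integer root divides -12. Testing small divisors, s = -1 works: p(-1) = -1 + 5 + 8 + (-12) = 0, so (s + 1) is a factor.
Dividing, p(s) = (s + 1)(s^2 + 4s - 12).
Factor s^2 + 4s - 12: two numbers with sum -4 and product -12 are 2 and -6, so s^2 + 4s - 12 = (s - 2)(s + 6).
Hence p(s) = (s - 2) (s + 1) (s + 6), with roots -6, -1, 2.
At least one eigenvalue has non-negative real part, so the system is not asymptotically stable.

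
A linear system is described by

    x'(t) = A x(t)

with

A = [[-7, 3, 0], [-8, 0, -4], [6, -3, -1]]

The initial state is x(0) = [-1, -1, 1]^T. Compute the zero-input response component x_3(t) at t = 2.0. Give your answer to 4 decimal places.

det(sI - A) = s^3 - (tr A)s^2 + (M11 + M22 + M33)s - det A, where Mii is the 2×2 principal minor of A obtained by deleting row i and column i.
tr A = (-7) + 0 + (-1) = -8; M11 = 0·(-1) - (-4)·(-3) = 0 - 12 = -12; M22 = (-7)·(-1) - 0·6 = 7 - 0 = 7; M33 = (-7)·0 - 3·(-8) = 0 - (-24) = 24; sum of minors = 19.
det A = (-7)·(0·(-1) - (-4)·(-3)) - 3·((-8)·(-1) - (-4)·6) + 0·((-8)·(-3) - 0·6) = (-7)·(-12) - 3·32 + 0·24 = -12.
So p(s) = det(sI - A) = s^3 + 8s^2 + 19s + 12.
Rational-root test: any integer root divides 12. Testing small divisors, s = -1 works: p(-1) = -1 + 8 + (-19) + 12 = 0, so (s + 1) is a factor.
Dividing, p(s) = (s + 1)(s^2 + 7s + 12).
Factor s^2 + 7s + 12: two numbers with sum -7 and product 12 are -3 and -4, so s^2 + 7s + 12 = (s + 3)(s + 4).
Hence p(s) = (s + 1) (s + 3) (s + 4), with roots -4, -3, -1.
The eigenvalues -4, -3, -1 are distinct and real, so A is diagonalisable and x(t) = e^{At} x(0) = V diag(e^{λ_i t}) V^{-1} x(0), where the columns of V are the eigenvectors.
λ = -4: A - (-4)I = [[-3, 3, 0], [-8, 4, -4], [6, -3, 3]]. v must be orthogonal to every row; (row 1) × (row 2) = [-12, -12, 12], so take v_1 = [-1, -1, 1]^T.
λ = -3: A - (-3)I = [[-4, 3, 0], [-8, 3, -4], [6, -3, 2]]. v must be orthogonal to every row; (row 1) × (row 2) = [-12, -16, 12], so take v_2 = [3, 4, -3]^T.
λ = -1: A - (-1)I = [[-6, 3, 0], [-8, 1, -4], [6, -3, 0]]. v must be orthogonal to every row; (row 1) × (row 2) = [-12, -24, 18], so take v_3 = [-2, -4, 3]^T.
V = [v_1 v_2 v_3] = [[-1, 3, -2], [-1, 4, -4], [1, -3, 3]] has det V = -1, so V^{-1} = adj(V)/det V = [[0, 3, 4], [1, 1, 2], [1, 0, 1]].
Modal coordinates z(0) = V^{-1} x(0): 0·(-1) + 3·(-1) + 4·1 = 1; 1·(-1) + 1·(-1) + 2·1 = 0; 1·(-1) + 0·(-1) + 1·1 = 0; so z(0) = [1, 0, 0]^T.
x_3(t) = Σ_i (v_i)_3 · z_i(0) · e^{λ_i t} (row 3 of V times the modal terms).
x_3(2.0) = 1·1·e^{-4·2.0} + (-3)·0·e^{-3·2.0} + 3·0·e^{-1·2.0} = 1·0.000335 + 0·0.002479 + 0·0.135335 = 0.0003.

0.0003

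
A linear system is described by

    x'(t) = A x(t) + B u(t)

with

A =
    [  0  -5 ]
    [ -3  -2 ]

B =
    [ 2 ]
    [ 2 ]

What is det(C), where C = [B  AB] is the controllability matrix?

0

AB = [[-10], [-10]]
Controllability matrix C = [B  AB] = [[2, -10], [2, -10]]
det(C) = 2·(-10) - (-10)·2 = -20 - (-20) = 0
Since det(C) = 0, rank(C) < 2 and the system is not completely controllable.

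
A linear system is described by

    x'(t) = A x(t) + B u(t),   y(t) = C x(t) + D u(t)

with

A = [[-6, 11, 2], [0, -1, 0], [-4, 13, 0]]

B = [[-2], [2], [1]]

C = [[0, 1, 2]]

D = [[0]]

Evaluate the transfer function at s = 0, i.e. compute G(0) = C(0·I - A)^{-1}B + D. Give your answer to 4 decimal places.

G(0) = C(-A)^{-1}B + D = -C A^{-1} B + D.
det A = -8, so A^{-1} = (1/-8)·adj(A) = [[0, -13/4, -1/4], [0, -1, 0], [1/2, -17/4, -3/4]]
A^{-1} B = [-27/4, -2, -41/4]^T
C A^{-1} B = -45/2
G(0) = D - C A^{-1} B = 0 - (-45/2) = 45/2 ≈ 22.5000

22.5000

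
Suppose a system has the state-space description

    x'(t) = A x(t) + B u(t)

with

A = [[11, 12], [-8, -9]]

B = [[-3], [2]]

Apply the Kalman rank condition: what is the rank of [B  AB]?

AB = [[-9], [6]]
Controllability matrix C = [B  AB] = [[-3, -9], [2, 6]]
Every column of C is a scalar multiple of column 1 = [-3, 2] (multipliers 1, 3), so the columns span a one-dimensional space.
C ≠ 0, hence rank(C) = 1.
rank(C) = 1 < n = 2, so the pair (A, B) is not completely controllable.

1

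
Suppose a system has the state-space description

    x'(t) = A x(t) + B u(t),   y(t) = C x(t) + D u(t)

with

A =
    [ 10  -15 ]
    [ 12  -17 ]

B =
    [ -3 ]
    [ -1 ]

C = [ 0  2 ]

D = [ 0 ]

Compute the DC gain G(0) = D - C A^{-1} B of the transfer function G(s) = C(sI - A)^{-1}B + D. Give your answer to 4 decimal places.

-5.2000

G(0) = C(-A)^{-1}B + D = -C A^{-1} B + D.
det A = 10, so A^{-1} = (1/10)·adj(A) = [[-17/10, 3/2], [-6/5, 1]]
A^{-1} B = [18/5, 13/5]^T
C A^{-1} B = 26/5
G(0) = D - C A^{-1} B = 0 - (26/5) = -26/5 ≈ -5.2000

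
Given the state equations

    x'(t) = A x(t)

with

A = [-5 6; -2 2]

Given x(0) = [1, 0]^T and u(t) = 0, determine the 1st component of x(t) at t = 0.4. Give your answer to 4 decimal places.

-0.2136

det(sI - A) = s^2 - (tr A)s + det A, with tr A = (-5) + 2 = -3 and det A = (-5)·2 - 6·(-2) = -10 - (-12) = 2.
So p(s) = det(sI - A) = s^2 + 3s + 2.
Factor s^2 + 3s + 2: two numbers with sum -3 and product 2 are -1 and -2, so s^2 + 3s + 2 = (s + 1)(s + 2).
Hence p(s) = (s + 1) (s + 2), with roots -2, -1.
The eigenvalues -2, -1 are distinct and real, so A is diagonalisable and x(t) = e^{At} x(0) = V diag(e^{λ_i t}) V^{-1} x(0), where the columns of V are the eigenvectors.
λ = -2: A - (-2)I = [[-3, 6], [-2, 4]]. Row 1 gives (-3)·v1 + 6·v2 = 0, so take v_1 = [2, 1]^T.
λ = -1: A - (-1)I = [[-4, 6], [-2, 3]]. Row 1 gives (-4)·v1 + 6·v2 = 0, so take v_2 = [3, 2]^T.
V = [v_1 v_2] = [[2, 3], [1, 2]] has det V = 1, so V^{-1} = adj(V)/det V = [[2, -3], [-1, 2]].
Modal coordinates z(0) = V^{-1} x(0): 2·1 + (-3)·0 = 2; (-1)·1 + 2·0 = -1; so z(0) = [2, -1]^T.
x_1(t) = Σ_i (v_i)_1 · z_i(0) · e^{λ_i t} (row 1 of V times the modal terms).
x_1(0.4) = 2·2·e^{-2·0.4} + 3·(-1)·e^{-1·0.4} = 4·0.449329 + (-3)·0.670320 = -0.2136.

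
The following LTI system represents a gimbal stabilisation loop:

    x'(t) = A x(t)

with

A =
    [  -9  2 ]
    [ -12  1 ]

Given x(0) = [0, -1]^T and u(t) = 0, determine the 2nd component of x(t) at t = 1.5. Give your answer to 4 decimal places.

det(sI - A) = s^2 - (tr A)s + det A, with tr A = (-9) + 1 = -8 and det A = (-9)·1 - 2·(-12) = -9 - (-24) = 15.
So p(s) = det(sI - A) = s^2 + 8s + 15.
Factor s^2 + 8s + 15: two numbers with sum -8 and product 15 are -3 and -5, so s^2 + 8s + 15 = (s + 3)(s + 5).
Hence p(s) = (s + 3) (s + 5), with roots -5, -3.
The eigenvalues -5, -3 are distinct and real, so A is diagonalisable and x(t) = e^{At} x(0) = V diag(e^{λ_i t}) V^{-1} x(0), where the columns of V are the eigenvectors.
λ = -5: A - (-5)I = [[-4, 2], [-12, 6]]. Row 1 gives (-4)·v1 + 2·v2 = 0, so take v_1 = [-1, -2]^T.
λ = -3: A - (-3)I = [[-6, 2], [-12, 4]]. Row 1 gives (-6)·v1 + 2·v2 = 0, so take v_2 = [1, 3]^T.
V = [v_1 v_2] = [[-1, 1], [-2, 3]] has det V = -1, so V^{-1} = adj(V)/det V = [[-3, 1], [-2, 1]].
Modal coordinates z(0) = V^{-1} x(0): (-3)·0 + 1·(-1) = -1; (-2)·0 + 1·(-1) = -1; so z(0) = [-1, -1]^T.
x_2(t) = Σ_i (v_i)_2 · z_i(0) · e^{λ_i t} (row 2 of V times the modal terms).
x_2(1.5) = (-2)·(-1)·e^{-5·1.5} + 3·(-1)·e^{-3·1.5} = 2·0.000553 + (-3)·0.011109 = -0.0322.

-0.0322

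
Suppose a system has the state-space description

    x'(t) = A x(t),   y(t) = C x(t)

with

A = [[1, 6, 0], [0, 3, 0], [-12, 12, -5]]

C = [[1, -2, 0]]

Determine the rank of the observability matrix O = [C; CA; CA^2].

2

CA = [[1, 0, 0]]
CA^2 = [[1, 6, 0]]
Observability matrix O = [C; CA; CA^2] = [[1, -2, 0], [1, 0, 0], [1, 6, 0]]
Column 3 of O is identically zero, so rank(O) ≤ 2.
The 2×2 minor from rows 1, 2, columns 1, 2 is 1·0 - (-2)·1 = 0 - (-2) = 2 ≠ 0, so rank(O) = 2.
rank(O) = 2 < n = 3, so the pair (A, C) is not completely observable.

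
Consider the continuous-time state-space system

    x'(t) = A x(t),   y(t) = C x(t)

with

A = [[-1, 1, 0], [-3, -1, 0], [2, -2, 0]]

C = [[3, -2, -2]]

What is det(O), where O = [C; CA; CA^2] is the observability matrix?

CA = [[-1, 9, 0]]
CA^2 = [[-26, -10, 0]]
Observability matrix O = [C; CA; CA^2] = [[3, -2, -2], [-1, 9, 0], [-26, -10, 0]]
Expanding along the first row, det(O) = 3·(9·0 - 0·(-10)) - (-2)·((-1)·0 - 0·(-26)) + (-2)·((-1)·(-10) - 9·(-26)) = 3·0 - (-2)·0 + (-2)·244 = -488
Since det(O) ≠ 0, rank(O) = 3 and the system is completely observable.

-488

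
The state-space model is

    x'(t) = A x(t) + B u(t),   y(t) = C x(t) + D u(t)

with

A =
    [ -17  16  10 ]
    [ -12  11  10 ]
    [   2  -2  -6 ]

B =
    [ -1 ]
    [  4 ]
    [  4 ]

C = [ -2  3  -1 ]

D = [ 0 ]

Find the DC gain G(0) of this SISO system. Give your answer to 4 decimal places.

21.0000

G(0) = C(-A)^{-1}B + D = -C A^{-1} B + D.
det A = -30, so A^{-1} = (1/-30)·adj(A) = [[23/15, -38/15, -5/3], [26/15, -41/15, -5/3], [-1/15, 1/15, -1/6]]
A^{-1} B = [-55/3, -58/3, -1/3]^T
C A^{-1} B = -21
G(0) = D - C A^{-1} B = 0 - (-21) = 21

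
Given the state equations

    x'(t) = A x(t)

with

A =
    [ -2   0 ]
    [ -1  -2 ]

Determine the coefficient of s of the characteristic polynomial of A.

4

For a 2×2 matrix, det(sI - A) = s^2 - (tr A)s + det A.
tr A = -4, det A = 4.
So p(s) = s^2 + 4s + 4.
The coefficient of s is 4.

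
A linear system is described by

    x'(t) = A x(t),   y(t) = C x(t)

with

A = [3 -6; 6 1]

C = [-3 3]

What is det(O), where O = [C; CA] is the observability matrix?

CA = [[9, 21]]
Observability matrix O = [C; CA] = [[-3, 3], [9, 21]]
det(O) = (-3)·21 - 3·9 = -63 - 27 = -90
Since det(O) ≠ 0, rank(O) = 2 and the system is completely observable.

-90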